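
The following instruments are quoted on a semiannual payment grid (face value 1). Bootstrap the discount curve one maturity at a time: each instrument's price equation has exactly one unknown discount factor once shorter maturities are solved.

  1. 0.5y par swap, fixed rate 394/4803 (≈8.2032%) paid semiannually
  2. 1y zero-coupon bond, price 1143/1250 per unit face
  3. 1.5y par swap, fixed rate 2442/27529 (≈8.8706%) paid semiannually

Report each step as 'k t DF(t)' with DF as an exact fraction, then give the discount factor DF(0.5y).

1 1/2 4803/5000
2 1 1143/1250
3 3/2 8779/10000
DF(0.5y) = 4803/5000 ≈ 0.960600

step 1 [0.5y] swap r/2=197/4803: DF=(1 − 197/4803·(0))/(1+197/4803) = 4803/5000 ≈ 0.960600
step 2 [1y] zero: DF = P = 1143/1250 ≈ 0.914400
step 3 [1.5y] swap r/2=1221/27529: DF=(1 − 1221/27529·(0.960600+0.914400))/(1+1221/27529) = 8779/10000 ≈ 0.877900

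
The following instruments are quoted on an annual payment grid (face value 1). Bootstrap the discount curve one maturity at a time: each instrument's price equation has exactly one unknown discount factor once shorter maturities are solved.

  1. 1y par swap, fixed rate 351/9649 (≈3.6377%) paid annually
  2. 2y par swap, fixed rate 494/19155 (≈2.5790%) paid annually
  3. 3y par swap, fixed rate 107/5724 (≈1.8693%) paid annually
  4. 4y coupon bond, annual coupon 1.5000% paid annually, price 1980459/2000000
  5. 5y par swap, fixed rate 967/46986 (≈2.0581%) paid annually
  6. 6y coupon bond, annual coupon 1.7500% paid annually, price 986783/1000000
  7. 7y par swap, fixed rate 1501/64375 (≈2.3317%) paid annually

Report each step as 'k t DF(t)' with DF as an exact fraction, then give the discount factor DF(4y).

1 1 9649/10000
2 2 4753/5000
3 3 1893/2000
4 4 9333/10000
5 5 9033/10000
6 6 889/1000
7 7 8499/10000
DF(4y) = 9333/10000 ≈ 0.933300

step 1 [1y] swap r/1=351/9649: DF=(1 − 351/9649·(0))/(1+351/9649) = 9649/10000 ≈ 0.964900
step 2 [2y] swap r/1=494/19155: DF=(1 − 494/19155·(0.964900))/(1+494/19155) = 4753/5000 ≈ 0.950600
step 3 [3y] swap r/1=107/5724: DF=(1 − 107/5724·(0.964900+0.950600))/(1+107/5724) = 1893/2000 ≈ 0.946500
step 4 [4y] bond c/1=3/200: DF=(1980459/2000000 − 3/200·(0.964900+0.950600+0.946500))/(1+3/200) = 9333/10000 ≈ 0.933300
step 5 [5y] swap r/1=967/46986: DF=(1 − 967/46986·(0.964900+0.950600+0.946500+0.933300))/(1+967/46986) = 9033/10000 ≈ 0.903300
step 6 [6y] bond c/1=7/400: DF=(986783/1000000 − 7/400·(0.964900+0.950600+0.946500+0.933300+0.903300))/(1+7/400) = 889/1000 ≈ 0.889000
step 7 [7y] swap r/1=1501/64375: DF=(1 − 1501/64375·(0.964900+0.950600+0.946500+0.933300+0.903300+0.889000))/(1+1501/64375) = 8499/10000 ≈ 0.849900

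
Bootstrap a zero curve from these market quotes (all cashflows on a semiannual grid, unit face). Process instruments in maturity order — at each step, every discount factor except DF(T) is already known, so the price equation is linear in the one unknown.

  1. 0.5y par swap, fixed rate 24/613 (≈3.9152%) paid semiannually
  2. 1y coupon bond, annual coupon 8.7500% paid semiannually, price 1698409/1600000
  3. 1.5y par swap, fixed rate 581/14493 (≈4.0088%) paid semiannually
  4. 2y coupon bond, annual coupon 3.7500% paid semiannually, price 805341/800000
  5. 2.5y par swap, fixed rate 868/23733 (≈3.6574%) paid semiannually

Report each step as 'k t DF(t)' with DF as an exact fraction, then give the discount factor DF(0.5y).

1 1/2 613/625
2 1 9759/10000
3 3/2 9419/10000
4 2 2337/2500
5 5/2 2283/2500
DF(0.5y) = 613/625 ≈ 0.980800

step 1 [0.5y] swap r/2=12/613: DF=(1 − 12/613·(0))/(1+12/613) = 613/625 ≈ 0.980800
step 2 [1y] bond c/2=7/160: DF=(1698409/1600000 − 7/160·(0.980800))/(1+7/160) = 9759/10000 ≈ 0.975900
step 3 [1.5y] swap r/2=581/28986: DF=(1 − 581/28986·(0.980800+0.975900))/(1+581/28986) = 9419/10000 ≈ 0.941900
step 4 [2y] bond c/2=3/160: DF=(805341/800000 − 3/160·(0.980800+0.975900+0.941900))/(1+3/160) = 2337/2500 ≈ 0.934800
step 5 [2.5y] swap r/2=434/23733: DF=(1 − 434/23733·(0.980800+0.975900+0.941900+0.934800))/(1+434/23733) = 2283/2500 ≈ 0.913200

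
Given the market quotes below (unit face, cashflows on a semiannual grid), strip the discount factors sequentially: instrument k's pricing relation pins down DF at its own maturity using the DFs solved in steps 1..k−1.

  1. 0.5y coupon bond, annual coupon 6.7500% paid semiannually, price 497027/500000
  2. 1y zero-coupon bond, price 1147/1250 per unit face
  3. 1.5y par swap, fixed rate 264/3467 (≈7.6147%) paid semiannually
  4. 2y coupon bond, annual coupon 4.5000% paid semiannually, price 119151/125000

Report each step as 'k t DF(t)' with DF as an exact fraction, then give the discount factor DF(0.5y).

step 1 [0.5y] bond c/2=27/800: DF=(497027/500000 − 27/800·(0))/(1+27/800) = 601/625 ≈ 0.961600
step 2 [1y] zero: DF = P = 1147/1250 ≈ 0.917600
step 3 [1.5y] swap r/2=132/3467: DF=(1 − 132/3467·(0.961600+0.917600))/(1+132/3467) = 559/625 ≈ 0.894400
step 4 [2y] bond c/2=9/400: DF=(119151/125000 − 9/400·(0.961600+0.917600+0.894400))/(1+9/400) = 1089/1250 ≈ 0.871200

1 1/2 601/625
2 1 1147/1250
3 3/2 559/625
4 2 1089/1250
DF(0.5y) = 601/625 ≈ 0.961600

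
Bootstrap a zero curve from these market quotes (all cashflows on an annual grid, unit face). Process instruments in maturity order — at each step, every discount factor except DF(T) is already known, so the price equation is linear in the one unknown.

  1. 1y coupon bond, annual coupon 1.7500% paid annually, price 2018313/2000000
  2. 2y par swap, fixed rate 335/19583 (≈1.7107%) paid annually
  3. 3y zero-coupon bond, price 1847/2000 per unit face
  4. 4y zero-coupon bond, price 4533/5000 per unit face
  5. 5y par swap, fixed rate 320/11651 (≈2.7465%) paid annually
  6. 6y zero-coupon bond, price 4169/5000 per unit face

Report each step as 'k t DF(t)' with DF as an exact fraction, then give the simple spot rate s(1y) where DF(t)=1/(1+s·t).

1 1 4959/5000
2 2 1933/2000
3 3 1847/2000
4 4 4533/5000
5 5 109/125
6 6 4169/5000
s(1y) = (1/(4959/5000) − 1)/(1) = 41/4959 ≈ 0.8268%

step 1 [1y] bond c/1=7/400: DF=(2018313/2000000 − 7/400·(0))/(1+7/400) = 4959/5000 ≈ 0.991800
step 2 [2y] swap r/1=335/19583: DF=(1 − 335/19583·(0.991800))/(1+335/19583) = 1933/2000 ≈ 0.966500
step 3 [3y] zero: DF = P = 1847/2000 ≈ 0.923500
step 4 [4y] zero: DF = P = 4533/5000 ≈ 0.906600
step 5 [5y] swap r/1=320/11651: DF=(1 − 320/11651·(0.991800+0.966500+0.923500+0.906600))/(1+320/11651) = 109/125 ≈ 0.872000
step 6 [6y] zero: DF = P = 4169/5000 ≈ 0.833800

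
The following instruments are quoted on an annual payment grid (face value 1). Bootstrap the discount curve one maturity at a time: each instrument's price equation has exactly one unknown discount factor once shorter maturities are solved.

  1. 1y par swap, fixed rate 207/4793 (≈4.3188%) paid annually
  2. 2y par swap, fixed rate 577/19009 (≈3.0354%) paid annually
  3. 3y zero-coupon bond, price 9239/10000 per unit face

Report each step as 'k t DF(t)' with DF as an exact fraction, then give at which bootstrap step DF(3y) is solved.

1 1 4793/5000
2 2 9423/10000
3 3 9239/10000
DF(3y) is solved at step 3

step 1 [1y] swap r/1=207/4793: DF=(1 − 207/4793·(0))/(1+207/4793) = 4793/5000 ≈ 0.958600
step 2 [2y] swap r/1=577/19009: DF=(1 − 577/19009·(0.958600))/(1+577/19009) = 9423/10000 ≈ 0.942300
step 3 [3y] zero: DF = P = 9239/10000 ≈ 0.923900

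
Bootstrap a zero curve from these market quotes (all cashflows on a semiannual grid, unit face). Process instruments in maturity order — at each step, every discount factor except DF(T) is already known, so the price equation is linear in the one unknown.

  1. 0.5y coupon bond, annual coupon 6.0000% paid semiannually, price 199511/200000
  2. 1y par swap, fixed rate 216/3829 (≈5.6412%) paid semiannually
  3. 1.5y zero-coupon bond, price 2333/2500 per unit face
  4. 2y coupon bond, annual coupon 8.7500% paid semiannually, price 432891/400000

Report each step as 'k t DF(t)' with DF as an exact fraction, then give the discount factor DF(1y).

1 1/2 1937/2000
2 1 473/500
3 3/2 2333/2500
4 2 367/400
DF(1y) = 473/500 ≈ 0.946000

step 1 [0.5y] bond c/2=3/100: DF=(199511/200000 − 3/100·(0))/(1+3/100) = 1937/2000 ≈ 0.968500
step 2 [1y] swap r/2=108/3829: DF=(1 − 108/3829·(0.968500))/(1+108/3829) = 473/500 ≈ 0.946000
step 3 [1.5y] zero: DF = P = 2333/2500 ≈ 0.933200
step 4 [2y] bond c/2=7/160: DF=(432891/400000 − 7/160·(0.968500+0.946000+0.933200))/(1+7/160) = 367/400 ≈ 0.917500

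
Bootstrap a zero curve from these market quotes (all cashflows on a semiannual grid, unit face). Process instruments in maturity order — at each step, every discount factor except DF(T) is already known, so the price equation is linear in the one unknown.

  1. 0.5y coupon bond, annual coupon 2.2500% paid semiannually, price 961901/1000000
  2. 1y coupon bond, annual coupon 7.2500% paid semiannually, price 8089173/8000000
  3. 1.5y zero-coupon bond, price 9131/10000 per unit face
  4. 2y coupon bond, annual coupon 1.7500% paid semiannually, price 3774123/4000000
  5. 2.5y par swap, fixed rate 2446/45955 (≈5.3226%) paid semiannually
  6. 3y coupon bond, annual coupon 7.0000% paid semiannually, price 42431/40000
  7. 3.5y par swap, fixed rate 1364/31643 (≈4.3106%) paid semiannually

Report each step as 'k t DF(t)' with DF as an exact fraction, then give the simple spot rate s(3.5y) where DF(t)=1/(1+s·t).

step 1 [0.5y] bond c/2=9/800: DF=(961901/1000000 − 9/800·(0))/(1+9/800) = 1189/1250 ≈ 0.951200
step 2 [1y] bond c/2=29/800: DF=(8089173/8000000 − 29/800·(0.951200))/(1+29/800) = 377/400 ≈ 0.942500
step 3 [1.5y] zero: DF = P = 9131/10000 ≈ 0.913100
step 4 [2y] bond c/2=7/800: DF=(3774123/4000000 − 7/800·(0.951200+0.942500+0.913100))/(1+7/800) = 911/1000 ≈ 0.911000
step 5 [2.5y] swap r/2=1223/45955: DF=(1 − 1223/45955·(0.951200+0.942500+0.913100+0.911000))/(1+1223/45955) = 8777/10000 ≈ 0.877700
step 6 [3y] bond c/2=7/200: DF=(42431/40000 − 7/200·(0.951200+0.942500+0.913100+0.911000+0.877700))/(1+7/200) = 1739/2000 ≈ 0.869500
step 7 [3.5y] swap r/2=682/31643: DF=(1 − 682/31643·(0.951200+0.942500+0.913100+0.911000+0.877700+0.869500))/(1+682/31643) = 2159/2500 ≈ 0.863600

1 1/2 1189/1250
2 1 377/400
3 3/2 9131/10000
4 2 911/1000
5 5/2 8777/10000
6 3 1739/2000
7 7/2 2159/2500
s(3.5y) = (1/(2159/2500) − 1)/(7/2) = 682/15113 ≈ 4.5127%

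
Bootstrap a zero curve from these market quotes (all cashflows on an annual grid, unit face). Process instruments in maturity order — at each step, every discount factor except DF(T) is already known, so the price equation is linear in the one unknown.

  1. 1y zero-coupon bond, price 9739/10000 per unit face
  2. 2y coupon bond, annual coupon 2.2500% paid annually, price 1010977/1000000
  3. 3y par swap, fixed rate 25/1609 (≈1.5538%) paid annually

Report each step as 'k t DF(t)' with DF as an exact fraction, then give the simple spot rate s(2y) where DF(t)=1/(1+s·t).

1 1 9739/10000
2 2 9673/10000
3 3 191/200
s(2y) = (1/(9673/10000) − 1)/(2) = 327/19346 ≈ 1.6903%

step 1 [1y] zero: DF = P = 9739/10000 ≈ 0.973900
step 2 [2y] bond c/1=9/400: DF=(1010977/1000000 − 9/400·(0.973900))/(1+9/400) = 9673/10000 ≈ 0.967300
step 3 [3y] swap r/1=25/1609: DF=(1 − 25/1609·(0.973900+0.967300))/(1+25/1609) = 191/200 ≈ 0.955000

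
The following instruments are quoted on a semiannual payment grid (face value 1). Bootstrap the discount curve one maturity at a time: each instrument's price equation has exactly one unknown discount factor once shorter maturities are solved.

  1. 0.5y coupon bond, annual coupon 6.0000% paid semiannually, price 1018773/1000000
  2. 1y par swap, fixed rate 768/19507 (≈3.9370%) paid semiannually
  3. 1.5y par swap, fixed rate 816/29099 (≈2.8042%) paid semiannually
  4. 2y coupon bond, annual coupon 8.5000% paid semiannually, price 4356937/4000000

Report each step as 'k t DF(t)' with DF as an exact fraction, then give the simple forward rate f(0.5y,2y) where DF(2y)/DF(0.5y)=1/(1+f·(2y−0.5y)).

step 1 [0.5y] bond c/2=3/100: DF=(1018773/1000000 − 3/100·(0))/(1+3/100) = 9891/10000 ≈ 0.989100
step 2 [1y] swap r/2=384/19507: DF=(1 − 384/19507·(0.989100))/(1+384/19507) = 601/625 ≈ 0.961600
step 3 [1.5y] swap r/2=408/29099: DF=(1 − 408/29099·(0.989100+0.961600))/(1+408/29099) = 1199/1250 ≈ 0.959200
step 4 [2y] bond c/2=17/400: DF=(4356937/4000000 − 17/400·(0.989100+0.961600+0.959200))/(1+17/400) = 4631/5000 ≈ 0.926200

1 1/2 9891/10000
2 1 601/625
3 3/2 1199/1250
4 2 4631/5000
f(0.5y,2y) = ((9891/10000)/(4631/5000) − 1)/(3/2) = 629/13893 ≈ 4.5275%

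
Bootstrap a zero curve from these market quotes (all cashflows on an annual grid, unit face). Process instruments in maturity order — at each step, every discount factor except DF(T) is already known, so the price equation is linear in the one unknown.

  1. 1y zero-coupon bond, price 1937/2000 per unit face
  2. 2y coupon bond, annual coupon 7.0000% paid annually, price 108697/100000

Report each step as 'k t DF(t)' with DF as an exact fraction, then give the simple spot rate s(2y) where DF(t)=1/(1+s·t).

1 1 1937/2000
2 2 381/400
s(2y) = (1/(381/400) − 1)/(2) = 19/762 ≈ 2.4934%

step 1 [1y] zero: DF = P = 1937/2000 ≈ 0.968500
step 2 [2y] bond c/1=7/100: DF=(108697/100000 − 7/100·(0.968500))/(1+7/100) = 381/400 ≈ 0.952500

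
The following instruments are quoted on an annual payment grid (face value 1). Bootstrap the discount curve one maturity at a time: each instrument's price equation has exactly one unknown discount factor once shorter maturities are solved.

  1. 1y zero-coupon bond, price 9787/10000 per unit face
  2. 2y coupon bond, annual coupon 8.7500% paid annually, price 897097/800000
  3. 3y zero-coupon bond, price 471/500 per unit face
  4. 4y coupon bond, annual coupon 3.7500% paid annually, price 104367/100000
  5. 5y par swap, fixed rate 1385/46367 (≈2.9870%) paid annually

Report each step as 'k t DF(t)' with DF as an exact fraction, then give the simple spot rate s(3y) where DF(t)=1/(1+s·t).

step 1 [1y] zero: DF = P = 9787/10000 ≈ 0.978700
step 2 [2y] bond c/1=7/80: DF=(897097/800000 − 7/80·(0.978700))/(1+7/80) = 2381/2500 ≈ 0.952400
step 3 [3y] zero: DF = P = 471/500 ≈ 0.942000
step 4 [4y] bond c/1=3/80: DF=(104367/100000 − 3/80·(0.978700+0.952400+0.942000))/(1+3/80) = 9021/10000 ≈ 0.902100
step 5 [5y] swap r/1=1385/46367: DF=(1 − 1385/46367·(0.978700+0.952400+0.942000+0.902100))/(1+1385/46367) = 1723/2000 ≈ 0.861500

1 1 9787/10000
2 2 2381/2500
3 3 471/500
4 4 9021/10000
5 5 1723/2000
s(3y) = (1/(471/500) − 1)/(3) = 29/1413 ≈ 2.0524%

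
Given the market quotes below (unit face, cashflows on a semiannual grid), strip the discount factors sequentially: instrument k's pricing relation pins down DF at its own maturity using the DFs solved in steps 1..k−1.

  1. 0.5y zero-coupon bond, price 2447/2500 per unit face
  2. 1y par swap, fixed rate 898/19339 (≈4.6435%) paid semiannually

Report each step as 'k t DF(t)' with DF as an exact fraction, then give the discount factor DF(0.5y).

step 1 [0.5y] zero: DF = P = 2447/2500 ≈ 0.978800
step 2 [1y] swap r/2=449/19339: DF=(1 − 449/19339·(0.978800))/(1+449/19339) = 9551/10000 ≈ 0.955100

1 1/2 2447/2500
2 1 9551/10000
DF(0.5y) = 2447/2500 ≈ 0.978800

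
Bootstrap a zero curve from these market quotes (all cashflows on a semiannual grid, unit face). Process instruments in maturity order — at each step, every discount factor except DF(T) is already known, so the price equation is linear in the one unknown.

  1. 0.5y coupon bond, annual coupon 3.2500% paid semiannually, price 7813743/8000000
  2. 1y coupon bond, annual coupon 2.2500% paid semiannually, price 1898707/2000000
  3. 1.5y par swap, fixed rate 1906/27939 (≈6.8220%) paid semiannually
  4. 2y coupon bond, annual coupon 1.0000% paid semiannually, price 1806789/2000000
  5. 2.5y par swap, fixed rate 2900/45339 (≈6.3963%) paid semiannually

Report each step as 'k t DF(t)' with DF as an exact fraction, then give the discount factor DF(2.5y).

step 1 [0.5y] bond c/2=13/800: DF=(7813743/8000000 − 13/800·(0))/(1+13/800) = 9611/10000 ≈ 0.961100
step 2 [1y] bond c/2=9/800: DF=(1898707/2000000 − 9/800·(0.961100))/(1+9/800) = 9281/10000 ≈ 0.928100
step 3 [1.5y] swap r/2=953/27939: DF=(1 − 953/27939·(0.961100+0.928100))/(1+953/27939) = 9047/10000 ≈ 0.904700
step 4 [2y] bond c/2=1/200: DF=(1806789/2000000 − 1/200·(0.961100+0.928100+0.904700))/(1+1/200) = 177/200 ≈ 0.885000
step 5 [2.5y] swap r/2=1450/45339: DF=(1 − 1450/45339·(0.961100+0.928100+0.904700+0.885000))/(1+1450/45339) = 171/200 ≈ 0.855000

1 1/2 9611/10000
2 1 9281/10000
3 3/2 9047/10000
4 2 177/200
5 5/2 171/200
DF(2.5y) = 171/200 ≈ 0.855000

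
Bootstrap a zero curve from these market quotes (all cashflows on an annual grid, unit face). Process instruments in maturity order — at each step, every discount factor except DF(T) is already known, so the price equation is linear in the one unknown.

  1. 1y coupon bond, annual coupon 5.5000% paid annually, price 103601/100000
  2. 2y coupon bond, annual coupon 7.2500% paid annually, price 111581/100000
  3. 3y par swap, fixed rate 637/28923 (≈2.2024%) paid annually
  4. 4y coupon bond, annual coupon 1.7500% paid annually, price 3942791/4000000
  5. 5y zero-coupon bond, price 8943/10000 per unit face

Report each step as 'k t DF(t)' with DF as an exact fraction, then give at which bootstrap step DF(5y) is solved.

1 1 491/500
2 2 487/500
3 3 9363/10000
4 4 919/1000
5 5 8943/10000
DF(5y) is solved at step 5

step 1 [1y] bond c/1=11/200: DF=(103601/100000 − 11/200·(0))/(1+11/200) = 491/500 ≈ 0.982000
step 2 [2y] bond c/1=29/400: DF=(111581/100000 − 29/400·(0.982000))/(1+29/400) = 487/500 ≈ 0.974000
step 3 [3y] swap r/1=637/28923: DF=(1 − 637/28923·(0.982000+0.974000))/(1+637/28923) = 9363/10000 ≈ 0.936300
step 4 [4y] bond c/1=7/400: DF=(3942791/4000000 − 7/400·(0.982000+0.974000+0.936300))/(1+7/400) = 919/1000 ≈ 0.919000
step 5 [5y] zero: DF = P = 8943/10000 ≈ 0.894300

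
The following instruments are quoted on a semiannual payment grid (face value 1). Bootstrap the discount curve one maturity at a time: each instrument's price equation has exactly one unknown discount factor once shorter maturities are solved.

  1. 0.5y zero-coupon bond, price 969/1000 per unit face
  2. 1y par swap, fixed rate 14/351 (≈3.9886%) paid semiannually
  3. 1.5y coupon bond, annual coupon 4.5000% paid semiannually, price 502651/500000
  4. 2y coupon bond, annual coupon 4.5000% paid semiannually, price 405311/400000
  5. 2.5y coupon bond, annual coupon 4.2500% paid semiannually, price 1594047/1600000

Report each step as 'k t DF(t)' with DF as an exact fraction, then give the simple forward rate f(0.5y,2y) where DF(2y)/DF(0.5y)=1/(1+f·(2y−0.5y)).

step 1 [0.5y] zero: DF = P = 969/1000 ≈ 0.969000
step 2 [1y] swap r/2=7/351: DF=(1 − 7/351·(0.969000))/(1+7/351) = 1923/2000 ≈ 0.961500
step 3 [1.5y] bond c/2=9/400: DF=(502651/500000 − 9/400·(0.969000+0.961500))/(1+9/400) = 9407/10000 ≈ 0.940700
step 4 [2y] bond c/2=9/400: DF=(405311/400000 − 9/400·(0.969000+0.961500+0.940700))/(1+9/400) = 4639/5000 ≈ 0.927800
step 5 [2.5y] bond c/2=17/800: DF=(1594047/1600000 − 17/800·(0.969000+0.961500+0.940700+0.927800))/(1+17/800) = 1793/2000 ≈ 0.896500

1 1/2 969/1000
2 1 1923/2000
3 3/2 9407/10000
4 2 4639/5000
5 5/2 1793/2000
f(0.5y,2y) = ((969/1000)/(4639/5000) − 1)/(3/2) = 412/13917 ≈ 2.9604%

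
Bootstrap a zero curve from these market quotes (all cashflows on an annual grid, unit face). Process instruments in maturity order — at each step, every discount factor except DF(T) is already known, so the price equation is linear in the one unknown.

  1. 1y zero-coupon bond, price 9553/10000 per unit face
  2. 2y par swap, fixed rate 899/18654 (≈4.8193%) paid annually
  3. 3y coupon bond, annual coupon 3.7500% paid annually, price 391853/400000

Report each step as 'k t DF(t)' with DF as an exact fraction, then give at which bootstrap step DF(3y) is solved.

step 1 [1y] zero: DF = P = 9553/10000 ≈ 0.955300
step 2 [2y] swap r/1=899/18654: DF=(1 − 899/18654·(0.955300))/(1+899/18654) = 9101/10000 ≈ 0.910100
step 3 [3y] bond c/1=3/80: DF=(391853/400000 − 3/80·(0.955300+0.910100))/(1+3/80) = 548/625 ≈ 0.876800

1 1 9553/10000
2 2 9101/10000
3 3 548/625
DF(3y) is solved at step 3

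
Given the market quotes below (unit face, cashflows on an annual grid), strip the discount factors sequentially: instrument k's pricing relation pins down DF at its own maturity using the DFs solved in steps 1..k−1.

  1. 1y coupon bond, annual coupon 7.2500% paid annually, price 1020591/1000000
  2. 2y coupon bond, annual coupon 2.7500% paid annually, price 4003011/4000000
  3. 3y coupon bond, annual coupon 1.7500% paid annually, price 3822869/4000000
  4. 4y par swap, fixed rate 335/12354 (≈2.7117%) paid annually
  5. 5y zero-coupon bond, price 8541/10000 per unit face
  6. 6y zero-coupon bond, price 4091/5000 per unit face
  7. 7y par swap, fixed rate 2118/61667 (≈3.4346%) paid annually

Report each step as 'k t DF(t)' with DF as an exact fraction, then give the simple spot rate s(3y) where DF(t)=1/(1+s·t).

1 1 2379/2500
2 2 1897/2000
3 3 4533/5000
4 4 1799/2000
5 5 8541/10000
6 6 4091/5000
7 7 3941/5000
s(3y) = (1/(4533/5000) − 1)/(3) = 467/13599 ≈ 3.4341%

step 1 [1y] bond c/1=29/400: DF=(1020591/1000000 − 29/400·(0))/(1+29/400) = 2379/2500 ≈ 0.951600
step 2 [2y] bond c/1=11/400: DF=(4003011/4000000 − 11/400·(0.951600))/(1+11/400) = 1897/2000 ≈ 0.948500
step 3 [3y] bond c/1=7/400: DF=(3822869/4000000 − 7/400·(0.951600+0.948500))/(1+7/400) = 4533/5000 ≈ 0.906600
step 4 [4y] swap r/1=335/12354: DF=(1 − 335/12354·(0.951600+0.948500+0.906600))/(1+335/12354) = 1799/2000 ≈ 0.899500
step 5 [5y] zero: DF = P = 8541/10000 ≈ 0.854100
step 6 [6y] zero: DF = P = 4091/5000 ≈ 0.818200
step 7 [7y] swap r/1=2118/61667: DF=(1 − 2118/61667·(0.951600+0.948500+0.906600+0.899500+0.854100+0.818200))/(1+2118/61667) = 3941/5000 ≈ 0.788200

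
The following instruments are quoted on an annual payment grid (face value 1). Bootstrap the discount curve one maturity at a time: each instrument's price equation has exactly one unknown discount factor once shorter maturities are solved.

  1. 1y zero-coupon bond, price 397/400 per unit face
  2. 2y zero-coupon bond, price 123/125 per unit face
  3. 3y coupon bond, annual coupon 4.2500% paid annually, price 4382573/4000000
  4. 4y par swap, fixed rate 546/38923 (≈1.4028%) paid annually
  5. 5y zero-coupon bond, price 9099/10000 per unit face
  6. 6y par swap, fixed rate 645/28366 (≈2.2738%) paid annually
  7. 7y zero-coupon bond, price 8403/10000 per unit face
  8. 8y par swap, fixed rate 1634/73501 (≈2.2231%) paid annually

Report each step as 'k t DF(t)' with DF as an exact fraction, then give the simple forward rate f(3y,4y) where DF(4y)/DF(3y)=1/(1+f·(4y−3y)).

step 1 [1y] zero: DF = P = 397/400 ≈ 0.992500
step 2 [2y] zero: DF = P = 123/125 ≈ 0.984000
step 3 [3y] bond c/1=17/400: DF=(4382573/4000000 − 17/400·(0.992500+0.984000))/(1+17/400) = 1213/1250 ≈ 0.970400
step 4 [4y] swap r/1=546/38923: DF=(1 − 546/38923·(0.992500+0.984000+0.970400))/(1+546/38923) = 4727/5000 ≈ 0.945400
step 5 [5y] zero: DF = P = 9099/10000 ≈ 0.909900
step 6 [6y] swap r/1=645/28366: DF=(1 − 645/28366·(0.992500+0.984000+0.970400+0.945400+0.909900))/(1+645/28366) = 871/1000 ≈ 0.871000
step 7 [7y] zero: DF = P = 8403/10000 ≈ 0.840300
step 8 [8y] swap r/1=1634/73501: DF=(1 − 1634/73501·(0.992500+0.984000+0.970400+0.945400+0.909900+0.871000+0.840300))/(1+1634/73501) = 4183/5000 ≈ 0.836600

1 1 397/400
2 2 123/125
3 3 1213/1250
4 4 4727/5000
5 5 9099/10000
6 6 871/1000
7 7 8403/10000
8 8 4183/5000
f(3y,4y) = ((1213/1250)/(4727/5000) − 1)/(1) = 125/4727 ≈ 2.6444%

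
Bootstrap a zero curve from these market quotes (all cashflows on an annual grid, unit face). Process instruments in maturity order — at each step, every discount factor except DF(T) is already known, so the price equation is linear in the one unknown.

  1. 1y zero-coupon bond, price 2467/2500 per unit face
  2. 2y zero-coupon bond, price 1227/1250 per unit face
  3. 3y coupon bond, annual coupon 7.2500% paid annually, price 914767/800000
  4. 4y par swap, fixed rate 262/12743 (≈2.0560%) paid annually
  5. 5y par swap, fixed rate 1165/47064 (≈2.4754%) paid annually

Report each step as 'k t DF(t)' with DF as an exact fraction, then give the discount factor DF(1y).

1 1 2467/2500
2 2 1227/1250
3 3 9331/10000
4 4 4607/5000
5 5 1767/2000
DF(1y) = 2467/2500 ≈ 0.986800

step 1 [1y] zero: DF = P = 2467/2500 ≈ 0.986800
step 2 [2y] zero: DF = P = 1227/1250 ≈ 0.981600
step 3 [3y] bond c/1=29/400: DF=(914767/800000 − 29/400·(0.986800+0.981600))/(1+29/400) = 9331/10000 ≈ 0.933100
step 4 [4y] swap r/1=262/12743: DF=(1 − 262/12743·(0.986800+0.981600+0.933100))/(1+262/12743) = 4607/5000 ≈ 0.921400
step 5 [5y] swap r/1=1165/47064: DF=(1 − 1165/47064·(0.986800+0.981600+0.933100+0.921400))/(1+1165/47064) = 1767/2000 ≈ 0.883500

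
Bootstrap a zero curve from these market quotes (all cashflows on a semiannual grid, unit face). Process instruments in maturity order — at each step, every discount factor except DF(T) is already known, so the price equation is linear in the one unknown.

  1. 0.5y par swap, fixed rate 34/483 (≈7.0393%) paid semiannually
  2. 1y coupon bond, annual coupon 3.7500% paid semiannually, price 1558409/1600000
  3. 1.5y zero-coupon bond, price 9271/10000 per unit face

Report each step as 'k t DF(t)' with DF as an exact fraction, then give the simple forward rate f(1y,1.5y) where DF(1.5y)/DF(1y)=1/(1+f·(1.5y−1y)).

step 1 [0.5y] swap r/2=17/483: DF=(1 − 17/483·(0))/(1+17/483) = 483/500 ≈ 0.966000
step 2 [1y] bond c/2=3/160: DF=(1558409/1600000 − 3/160·(0.966000))/(1+3/160) = 9383/10000 ≈ 0.938300
step 3 [1.5y] zero: DF = P = 9271/10000 ≈ 0.927100

1 1/2 483/500
2 1 9383/10000
3 3/2 9271/10000
f(1y,1.5y) = ((9383/10000)/(9271/10000) − 1)/(1/2) = 224/9271 ≈ 2.4161%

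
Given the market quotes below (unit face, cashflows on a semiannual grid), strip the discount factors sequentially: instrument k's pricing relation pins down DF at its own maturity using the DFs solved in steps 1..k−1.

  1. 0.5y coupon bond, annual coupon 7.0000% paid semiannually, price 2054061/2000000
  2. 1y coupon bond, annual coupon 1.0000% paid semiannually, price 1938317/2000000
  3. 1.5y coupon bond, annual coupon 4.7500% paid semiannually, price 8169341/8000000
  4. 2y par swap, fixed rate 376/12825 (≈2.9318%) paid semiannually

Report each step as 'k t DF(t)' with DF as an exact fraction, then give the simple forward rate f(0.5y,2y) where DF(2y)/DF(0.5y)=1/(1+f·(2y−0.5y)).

step 1 [0.5y] bond c/2=7/200: DF=(2054061/2000000 − 7/200·(0))/(1+7/200) = 9923/10000 ≈ 0.992300
step 2 [1y] bond c/2=1/200: DF=(1938317/2000000 − 1/200·(0.992300))/(1+1/200) = 4797/5000 ≈ 0.959400
step 3 [1.5y] bond c/2=19/800: DF=(8169341/8000000 − 19/800·(0.992300+0.959400))/(1+19/800) = 4761/5000 ≈ 0.952200
step 4 [2y] swap r/2=188/12825: DF=(1 − 188/12825·(0.992300+0.959400+0.952200))/(1+188/12825) = 2359/2500 ≈ 0.943600

1 1/2 9923/10000
2 1 4797/5000
3 3/2 4761/5000
4 2 2359/2500
f(0.5y,2y) = ((9923/10000)/(2359/2500) − 1)/(3/2) = 487/14154 ≈ 3.4407%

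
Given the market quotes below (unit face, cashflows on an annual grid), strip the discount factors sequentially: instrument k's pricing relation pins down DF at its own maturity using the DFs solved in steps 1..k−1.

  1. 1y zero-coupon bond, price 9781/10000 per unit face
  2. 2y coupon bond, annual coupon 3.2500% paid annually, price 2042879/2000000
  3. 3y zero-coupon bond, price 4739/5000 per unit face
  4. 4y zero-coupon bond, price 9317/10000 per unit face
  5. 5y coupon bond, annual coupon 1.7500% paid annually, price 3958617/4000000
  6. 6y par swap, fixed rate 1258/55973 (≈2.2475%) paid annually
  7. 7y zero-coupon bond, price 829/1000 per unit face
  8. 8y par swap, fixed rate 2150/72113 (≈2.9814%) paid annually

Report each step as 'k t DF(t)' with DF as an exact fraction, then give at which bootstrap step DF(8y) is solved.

step 1 [1y] zero: DF = P = 9781/10000 ≈ 0.978100
step 2 [2y] bond c/1=13/400: DF=(2042879/2000000 − 13/400·(0.978100))/(1+13/400) = 1917/2000 ≈ 0.958500
step 3 [3y] zero: DF = P = 4739/5000 ≈ 0.947800
step 4 [4y] zero: DF = P = 9317/10000 ≈ 0.931700
step 5 [5y] bond c/1=7/400: DF=(3958617/4000000 − 7/400·(0.978100+0.958500+0.947800+0.931700))/(1+7/400) = 907/1000 ≈ 0.907000
step 6 [6y] swap r/1=1258/55973: DF=(1 − 1258/55973·(0.978100+0.958500+0.947800+0.931700+0.907000))/(1+1258/55973) = 4371/5000 ≈ 0.874200
step 7 [7y] zero: DF = P = 829/1000 ≈ 0.829000
step 8 [8y] swap r/1=2150/72113: DF=(1 − 2150/72113·(0.978100+0.958500+0.947800+0.931700+0.907000+0.874200+0.829000))/(1+2150/72113) = 157/200 ≈ 0.785000

1 1 9781/10000
2 2 1917/2000
3 3 4739/5000
4 4 9317/10000
5 5 907/1000
6 6 4371/5000
7 7 829/1000
8 8 157/200
DF(8y) is solved at step 8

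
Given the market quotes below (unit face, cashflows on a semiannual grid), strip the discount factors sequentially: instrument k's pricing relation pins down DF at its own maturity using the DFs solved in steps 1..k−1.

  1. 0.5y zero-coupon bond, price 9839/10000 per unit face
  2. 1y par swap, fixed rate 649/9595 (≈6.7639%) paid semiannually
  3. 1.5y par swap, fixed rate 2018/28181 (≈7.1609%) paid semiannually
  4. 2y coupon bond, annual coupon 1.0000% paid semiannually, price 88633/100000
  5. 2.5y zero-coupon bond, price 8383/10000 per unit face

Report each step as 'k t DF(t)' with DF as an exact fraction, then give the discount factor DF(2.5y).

step 1 [0.5y] zero: DF = P = 9839/10000 ≈ 0.983900
step 2 [1y] swap r/2=649/19190: DF=(1 − 649/19190·(0.983900))/(1+649/19190) = 9351/10000 ≈ 0.935100
step 3 [1.5y] swap r/2=1009/28181: DF=(1 − 1009/28181·(0.983900+0.935100))/(1+1009/28181) = 8991/10000 ≈ 0.899100
step 4 [2y] bond c/2=1/200: DF=(88633/100000 − 1/200·(0.983900+0.935100+0.899100))/(1+1/200) = 8679/10000 ≈ 0.867900
step 5 [2.5y] zero: DF = P = 8383/10000 ≈ 0.838300

1 1/2 9839/10000
2 1 9351/10000
3 3/2 8991/10000
4 2 8679/10000
5 5/2 8383/10000
DF(2.5y) = 8383/10000 ≈ 0.838300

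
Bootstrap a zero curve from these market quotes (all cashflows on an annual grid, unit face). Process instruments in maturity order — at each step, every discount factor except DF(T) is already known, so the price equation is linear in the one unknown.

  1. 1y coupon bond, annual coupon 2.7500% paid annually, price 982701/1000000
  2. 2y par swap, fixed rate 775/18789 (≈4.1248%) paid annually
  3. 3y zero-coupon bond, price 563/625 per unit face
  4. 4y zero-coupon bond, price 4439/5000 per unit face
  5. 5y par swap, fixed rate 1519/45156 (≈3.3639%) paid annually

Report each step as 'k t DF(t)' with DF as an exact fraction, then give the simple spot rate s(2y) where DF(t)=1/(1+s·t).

step 1 [1y] bond c/1=11/400: DF=(982701/1000000 − 11/400·(0))/(1+11/400) = 2391/2500 ≈ 0.956400
step 2 [2y] swap r/1=775/18789: DF=(1 − 775/18789·(0.956400))/(1+775/18789) = 369/400 ≈ 0.922500
step 3 [3y] zero: DF = P = 563/625 ≈ 0.900800
step 4 [4y] zero: DF = P = 4439/5000 ≈ 0.887800
step 5 [5y] swap r/1=1519/45156: DF=(1 − 1519/45156·(0.956400+0.922500+0.900800+0.887800))/(1+1519/45156) = 8481/10000 ≈ 0.848100

1 1 2391/2500
2 2 369/400
3 3 563/625
4 4 4439/5000
5 5 8481/10000
s(2y) = (1/(369/400) − 1)/(2) = 31/738 ≈ 4.2005%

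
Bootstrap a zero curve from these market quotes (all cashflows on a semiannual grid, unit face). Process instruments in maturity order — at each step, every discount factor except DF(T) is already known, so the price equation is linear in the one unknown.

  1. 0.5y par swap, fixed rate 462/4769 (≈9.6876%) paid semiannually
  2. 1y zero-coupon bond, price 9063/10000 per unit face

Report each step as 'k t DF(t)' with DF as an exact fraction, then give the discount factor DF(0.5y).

step 1 [0.5y] swap r/2=231/4769: DF=(1 − 231/4769·(0))/(1+231/4769) = 4769/5000 ≈ 0.953800
step 2 [1y] zero: DF = P = 9063/10000 ≈ 0.906300

1 1/2 4769/5000
2 1 9063/10000
DF(0.5y) = 4769/5000 ≈ 0.953800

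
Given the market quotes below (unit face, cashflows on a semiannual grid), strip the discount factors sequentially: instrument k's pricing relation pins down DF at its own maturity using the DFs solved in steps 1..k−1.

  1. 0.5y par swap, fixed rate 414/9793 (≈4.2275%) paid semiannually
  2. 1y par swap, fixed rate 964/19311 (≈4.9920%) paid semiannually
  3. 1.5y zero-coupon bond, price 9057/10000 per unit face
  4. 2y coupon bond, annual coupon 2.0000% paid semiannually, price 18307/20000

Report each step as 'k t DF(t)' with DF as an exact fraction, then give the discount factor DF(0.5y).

1 1/2 9793/10000
2 1 4759/5000
3 3/2 9057/10000
4 2 4391/5000
DF(0.5y) = 9793/10000 ≈ 0.979300

step 1 [0.5y] swap r/2=207/9793: DF=(1 − 207/9793·(0))/(1+207/9793) = 9793/10000 ≈ 0.979300
step 2 [1y] swap r/2=482/19311: DF=(1 − 482/19311·(0.979300))/(1+482/19311) = 4759/5000 ≈ 0.951800
step 3 [1.5y] zero: DF = P = 9057/10000 ≈ 0.905700
step 4 [2y] bond c/2=1/100: DF=(18307/20000 − 1/100·(0.979300+0.951800+0.905700))/(1+1/100) = 4391/5000 ≈ 0.878200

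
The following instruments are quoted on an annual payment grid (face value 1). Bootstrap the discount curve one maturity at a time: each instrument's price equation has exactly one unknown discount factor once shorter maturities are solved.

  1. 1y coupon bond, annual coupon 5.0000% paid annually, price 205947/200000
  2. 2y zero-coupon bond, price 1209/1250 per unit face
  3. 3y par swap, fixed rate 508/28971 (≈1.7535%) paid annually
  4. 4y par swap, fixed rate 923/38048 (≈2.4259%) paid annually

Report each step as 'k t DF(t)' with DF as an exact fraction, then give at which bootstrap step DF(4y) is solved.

step 1 [1y] bond c/1=1/20: DF=(205947/200000 − 1/20·(0))/(1+1/20) = 9807/10000 ≈ 0.980700
step 2 [2y] zero: DF = P = 1209/1250 ≈ 0.967200
step 3 [3y] swap r/1=508/28971: DF=(1 − 508/28971·(0.980700+0.967200))/(1+508/28971) = 2373/2500 ≈ 0.949200
step 4 [4y] swap r/1=923/38048: DF=(1 − 923/38048·(0.980700+0.967200+0.949200))/(1+923/38048) = 9077/10000 ≈ 0.907700

1 1 9807/10000
2 2 1209/1250
3 3 2373/2500
4 4 9077/10000
DF(4y) is solved at step 4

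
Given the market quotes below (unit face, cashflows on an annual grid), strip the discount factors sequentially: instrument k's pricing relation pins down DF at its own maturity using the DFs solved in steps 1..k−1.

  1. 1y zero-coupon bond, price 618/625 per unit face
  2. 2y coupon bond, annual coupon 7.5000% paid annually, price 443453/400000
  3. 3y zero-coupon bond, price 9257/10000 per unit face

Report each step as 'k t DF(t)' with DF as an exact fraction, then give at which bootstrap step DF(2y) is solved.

1 1 618/625
2 2 9623/10000
3 3 9257/10000
DF(2y) is solved at step 2

step 1 [1y] zero: DF = P = 618/625 ≈ 0.988800
step 2 [2y] bond c/1=3/40: DF=(443453/400000 − 3/40·(0.988800))/(1+3/40) = 9623/10000 ≈ 0.962300
step 3 [3y] zero: DF = P = 9257/10000 ≈ 0.925700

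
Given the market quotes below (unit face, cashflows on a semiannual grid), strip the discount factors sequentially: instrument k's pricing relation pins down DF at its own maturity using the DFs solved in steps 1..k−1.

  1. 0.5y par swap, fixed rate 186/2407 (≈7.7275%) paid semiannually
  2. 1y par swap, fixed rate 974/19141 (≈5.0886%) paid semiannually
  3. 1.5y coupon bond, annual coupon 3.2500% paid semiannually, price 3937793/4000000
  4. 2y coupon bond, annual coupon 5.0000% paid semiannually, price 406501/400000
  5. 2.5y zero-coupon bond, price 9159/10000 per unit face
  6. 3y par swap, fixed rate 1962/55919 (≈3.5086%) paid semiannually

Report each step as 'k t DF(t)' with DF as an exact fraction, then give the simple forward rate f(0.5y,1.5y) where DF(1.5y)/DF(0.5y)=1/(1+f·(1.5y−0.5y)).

1 1/2 2407/2500
2 1 9513/10000
3 3/2 9381/10000
4 2 9219/10000
5 5/2 9159/10000
6 3 9019/10000
f(0.5y,1.5y) = ((2407/2500)/(9381/10000) − 1)/(1) = 247/9381 ≈ 2.6330%

step 1 [0.5y] swap r/2=93/2407: DF=(1 − 93/2407·(0))/(1+93/2407) = 2407/2500 ≈ 0.962800
step 2 [1y] swap r/2=487/19141: DF=(1 − 487/19141·(0.962800))/(1+487/19141) = 9513/10000 ≈ 0.951300
step 3 [1.5y] bond c/2=13/800: DF=(3937793/4000000 − 13/800·(0.962800+0.951300))/(1+13/800) = 9381/10000 ≈ 0.938100
step 4 [2y] bond c/2=1/40: DF=(406501/400000 − 1/40·(0.962800+0.951300+0.938100))/(1+1/40) = 9219/10000 ≈ 0.921900
step 5 [2.5y] zero: DF = P = 9159/10000 ≈ 0.915900
step 6 [3y] swap r/2=981/55919: DF=(1 − 981/55919·(0.962800+0.951300+0.938100+0.921900+0.915900))/(1+981/55919) = 9019/10000 ≈ 0.901900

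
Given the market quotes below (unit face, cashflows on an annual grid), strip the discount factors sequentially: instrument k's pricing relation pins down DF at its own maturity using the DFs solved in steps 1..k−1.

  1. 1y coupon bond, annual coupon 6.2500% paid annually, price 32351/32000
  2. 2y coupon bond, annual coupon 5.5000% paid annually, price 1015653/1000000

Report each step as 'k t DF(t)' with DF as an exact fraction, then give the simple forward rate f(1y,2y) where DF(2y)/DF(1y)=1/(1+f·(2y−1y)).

1 1 1903/2000
2 2 9131/10000
f(1y,2y) = ((1903/2000)/(9131/10000) − 1)/(1) = 384/9131 ≈ 4.2055%

step 1 [1y] bond c/1=1/16: DF=(32351/32000 − 1/16·(0))/(1+1/16) = 1903/2000 ≈ 0.951500
step 2 [2y] bond c/1=11/200: DF=(1015653/1000000 − 11/200·(0.951500))/(1+11/200) = 9131/10000 ≈ 0.913100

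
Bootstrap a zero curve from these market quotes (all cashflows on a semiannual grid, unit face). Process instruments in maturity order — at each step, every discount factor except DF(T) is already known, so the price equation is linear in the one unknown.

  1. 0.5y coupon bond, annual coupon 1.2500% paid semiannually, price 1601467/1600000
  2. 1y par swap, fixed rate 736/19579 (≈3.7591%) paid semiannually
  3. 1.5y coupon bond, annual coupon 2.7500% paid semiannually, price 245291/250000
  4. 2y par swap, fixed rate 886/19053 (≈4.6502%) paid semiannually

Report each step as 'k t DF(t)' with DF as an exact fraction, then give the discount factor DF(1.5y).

1 1/2 9947/10000
2 1 602/625
3 3/2 9413/10000
4 2 4557/5000
DF(1.5y) = 9413/10000 ≈ 0.941300

step 1 [0.5y] bond c/2=1/160: DF=(1601467/1600000 − 1/160·(0))/(1+1/160) = 9947/10000 ≈ 0.994700
step 2 [1y] swap r/2=368/19579: DF=(1 − 368/19579·(0.994700))/(1+368/19579) = 602/625 ≈ 0.963200
step 3 [1.5y] bond c/2=11/800: DF=(245291/250000 − 11/800·(0.994700+0.963200))/(1+11/800) = 9413/10000 ≈ 0.941300
step 4 [2y] swap r/2=443/19053: DF=(1 − 443/19053·(0.994700+0.963200+0.941300))/(1+443/19053) = 4557/5000 ≈ 0.911400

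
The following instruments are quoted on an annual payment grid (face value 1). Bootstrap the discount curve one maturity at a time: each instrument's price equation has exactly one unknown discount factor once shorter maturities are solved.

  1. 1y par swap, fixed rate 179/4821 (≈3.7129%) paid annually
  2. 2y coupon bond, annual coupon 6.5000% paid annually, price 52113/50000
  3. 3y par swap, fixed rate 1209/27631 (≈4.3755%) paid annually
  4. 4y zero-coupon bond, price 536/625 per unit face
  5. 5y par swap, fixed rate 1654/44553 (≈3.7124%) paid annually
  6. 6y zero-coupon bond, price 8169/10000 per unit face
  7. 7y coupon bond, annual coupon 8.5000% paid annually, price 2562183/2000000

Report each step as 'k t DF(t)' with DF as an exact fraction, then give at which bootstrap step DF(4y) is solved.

step 1 [1y] swap r/1=179/4821: DF=(1 − 179/4821·(0))/(1+179/4821) = 4821/5000 ≈ 0.964200
step 2 [2y] bond c/1=13/200: DF=(52113/50000 − 13/200·(0.964200))/(1+13/200) = 4599/5000 ≈ 0.919800
step 3 [3y] swap r/1=1209/27631: DF=(1 − 1209/27631·(0.964200+0.919800))/(1+1209/27631) = 8791/10000 ≈ 0.879100
step 4 [4y] zero: DF = P = 536/625 ≈ 0.857600
step 5 [5y] swap r/1=1654/44553: DF=(1 − 1654/44553·(0.964200+0.919800+0.879100+0.857600))/(1+1654/44553) = 4173/5000 ≈ 0.834600
step 6 [6y] zero: DF = P = 8169/10000 ≈ 0.816900
step 7 [7y] bond c/1=17/200: DF=(2562183/2000000 − 17/200·(0.964200+0.919800+0.879100+0.857600+0.834600+0.816900))/(1+17/200) = 7677/10000 ≈ 0.767700

1 1 4821/5000
2 2 4599/5000
3 3 8791/10000
4 4 536/625
5 5 4173/5000
6 6 8169/10000
7 7 7677/10000
DF(4y) is solved at step 4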